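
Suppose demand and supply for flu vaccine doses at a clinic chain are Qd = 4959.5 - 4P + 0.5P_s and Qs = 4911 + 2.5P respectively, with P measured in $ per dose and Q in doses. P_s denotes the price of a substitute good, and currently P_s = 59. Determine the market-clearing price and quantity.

P* = 12, Q* = 4941

With P_s = 59, demand is Qd = 4989 - 4P.
The market clears where 4989 - 4P = 4911 + 2.5P. Rearranging, 6.5P = 78, hence P* = 12.
Substitute back: Q* = 4989 - 4(12) = 4941.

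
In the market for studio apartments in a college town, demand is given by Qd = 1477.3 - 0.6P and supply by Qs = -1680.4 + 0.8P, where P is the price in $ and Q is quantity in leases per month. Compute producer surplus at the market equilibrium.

Producer surplus = 9610

The market clears where 1477.3 - 0.6P = -1680.4 + 0.8P. Rearranging, 1.4P = 3157.7, hence P* = 2255.5.
Plugging P* into demand: Q* = 1477.3 - 0.6(2255.5) = 124.
Supply choke price (Qs = 0): P = 2100.5. Producer surplus = ½ × (2255.5 - 2100.5) × 124 = 9610.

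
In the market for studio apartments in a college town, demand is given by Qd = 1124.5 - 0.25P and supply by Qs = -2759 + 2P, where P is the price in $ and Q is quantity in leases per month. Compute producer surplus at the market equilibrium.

Producer surplus = 120062.25

Equating demand and supply, 1124.5 - 0.25P = -2759 + 2P gives 2.25P = 3883.5, so P* = 1726.
From the demand curve, Q* = 1124.5 - 0.25(1726) = 693.
Supply choke price (Qs = 0): P = 1379.5. Producer surplus = ½ × (1726 - 1379.5) × 693 = 120062.25.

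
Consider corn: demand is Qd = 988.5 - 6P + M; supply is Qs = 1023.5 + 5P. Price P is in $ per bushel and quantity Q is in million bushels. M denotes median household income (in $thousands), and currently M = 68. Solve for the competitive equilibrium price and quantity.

P* = 3, Q* = 1038.5

With M = 68, demand is Qd = 1056.5 - 6P.
The market clears where 1056.5 - 6P = 1023.5 + 5P. Rearranging, 11P = 33, hence P* = 3.
Then Q* = 1056.5 - 6(3) = 1038.5.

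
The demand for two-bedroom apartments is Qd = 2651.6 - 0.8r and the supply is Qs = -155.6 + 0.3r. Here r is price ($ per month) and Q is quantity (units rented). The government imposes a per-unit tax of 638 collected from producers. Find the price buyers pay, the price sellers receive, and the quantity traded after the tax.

Producers keep r_s = r_b - 638 per unit, so supply in terms of the buyer price is Qs = -347 + 0.3r_b.
Equate demand and the shifted supply: 2651.6 - 0.8r_b = -347 + 0.3r_b, giving 1.1r_b = 2998.6, so r_b = 2726.
Then r_s = 2726 - 638 = 2088 and Q = 2651.6 - 0.8(2726) = 470.8.

r_b = 2726, r_s = 2088, Q = 470.8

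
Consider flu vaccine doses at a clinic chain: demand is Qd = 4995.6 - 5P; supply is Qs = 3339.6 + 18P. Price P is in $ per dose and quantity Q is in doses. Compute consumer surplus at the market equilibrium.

Consumer surplus = 2148878.736

Equating demand and supply, 4995.6 - 5P = 3339.6 + 18P gives 23P = 1656, so P* = 72.
Plugging P* into demand: Q* = 4995.6 - 5(72) = 4635.6.
Demand choke price (Qd = 0): P = 4995.6/5 = 999.12. Consumer surplus = ½ × (999.12 - 72) × 4635.6 = 2148878.736.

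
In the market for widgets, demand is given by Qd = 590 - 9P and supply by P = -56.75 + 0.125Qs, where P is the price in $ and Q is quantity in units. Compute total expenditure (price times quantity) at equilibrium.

Total expenditure = 4144

Solving each curve for Q: Qs = 454 + 8P.
Equating demand and supply, 590 - 9P = 454 + 8P gives 17P = 136, so P* = 8.
Substitute back: Q* = 590 - 9(8) = 518.
Total expenditure = P* × Q* = 8 × 518 = 4144.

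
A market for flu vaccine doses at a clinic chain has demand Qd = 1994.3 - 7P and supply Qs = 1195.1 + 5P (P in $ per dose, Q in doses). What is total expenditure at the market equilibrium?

Total expenditure = 101771.46

Set Qd = Qs: 1994.3 - 7P = 1195.1 + 5P, so 799.2 = 12P and P* = 66.6.
Substitute back: Q* = 1994.3 - 7(66.6) = 1528.1.
Total expenditure = P* × Q* = 66.6 × 1528.1 = 101771.46.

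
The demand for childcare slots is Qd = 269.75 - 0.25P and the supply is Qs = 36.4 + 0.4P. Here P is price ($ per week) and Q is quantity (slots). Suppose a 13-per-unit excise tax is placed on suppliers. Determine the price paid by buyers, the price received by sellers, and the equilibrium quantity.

The tax drives a wedge P_b - P_s = 13. Substituting P_s = P_b - 13 into supply: Qs = 31.2 + 0.4P_b.
Market clearing requires 269.75 - 0.25P_b = 31.2 + 0.4P_b; hence 238.55 = 0.65P_b and P_b = 367.
Then P_s = 367 - 13 = 354 and Q = 269.75 - 0.25(367) = 178.

P_b = 367, P_s = 354, Q = 178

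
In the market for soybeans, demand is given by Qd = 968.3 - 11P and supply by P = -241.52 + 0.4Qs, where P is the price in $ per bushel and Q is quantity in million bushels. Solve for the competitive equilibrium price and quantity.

In direct form, Qs = 603.8 + 2.5P.
Equating demand and supply, 968.3 - 11P = 603.8 + 2.5P gives 13.5P = 364.5, so P* = 27.
Plugging P* into demand: Q* = 968.3 - 11(27) = 671.3.

P* = 27, Q* = 671.3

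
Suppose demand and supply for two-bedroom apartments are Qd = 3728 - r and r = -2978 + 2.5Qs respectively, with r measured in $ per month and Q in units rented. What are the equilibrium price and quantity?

r* = 1812, Q* = 1916

Solving each curve for Q: Qs = 1191.2 + 0.4r.
At equilibrium Qd = Qs, so 3728 - r = 1191.2 + 0.4r; collecting terms, 2536.8 = 1.4r and r* = 1812.
Plugging r* into demand: Q* = 3728 - 1812 = 1916.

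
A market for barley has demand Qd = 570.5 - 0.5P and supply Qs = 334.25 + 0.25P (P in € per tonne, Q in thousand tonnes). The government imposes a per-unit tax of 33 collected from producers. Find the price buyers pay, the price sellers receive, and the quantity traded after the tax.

P_b = 326, P_s = 293, Q = 407.5

The tax drives a wedge P_b - P_s = 33. Substituting P_s = P_b - 33 into supply: Qs = 326 + 0.25P_b.
Equate demand and the shifted supply: 570.5 - 0.5P_b = 326 + 0.25P_b, giving 0.75P_b = 244.5, so P_b = 326.
So P_s = 293 and the quantity traded is Q = 570.5 - 0.5(326) = 407.5.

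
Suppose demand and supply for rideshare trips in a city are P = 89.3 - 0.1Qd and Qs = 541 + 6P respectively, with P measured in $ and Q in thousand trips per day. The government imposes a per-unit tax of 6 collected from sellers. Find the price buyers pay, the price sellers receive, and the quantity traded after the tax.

Rewriting in direct form: Qd = 893 - 10P.
The tax drives a wedge P_b - P_s = 6. Substituting P_s = P_b - 6 into supply: Qs = 505 + 6P_b.
Set Qd = Qs: 893 - 10P_b = 505 + 6P_b, so 388 = 16P_b and P_b = 24.25.
Then P_s = 24.25 - 6 = 18.25 and Q = 893 - 10(24.25) = 650.5.

P_b = 24.25, P_s = 18.25, Q = 650.5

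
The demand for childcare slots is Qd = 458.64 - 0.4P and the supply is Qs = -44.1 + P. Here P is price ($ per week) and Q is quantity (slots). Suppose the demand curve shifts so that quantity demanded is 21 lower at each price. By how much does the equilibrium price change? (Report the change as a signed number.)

Equating demand and supply, 458.64 - 0.4P = -44.1 + P gives 1.4P = 502.74, so P* = 359.1.
Substitute back: Q* = 458.64 - 0.4(359.1) = 315.
After the shift, demand is Qd = 437.64 - 0.4P.
The new intersection has 481.74 = 1.4P, i.e. P = 344.1, Q = 300.
ΔP = 344.1 - 359.1 = -15.

ΔP = -15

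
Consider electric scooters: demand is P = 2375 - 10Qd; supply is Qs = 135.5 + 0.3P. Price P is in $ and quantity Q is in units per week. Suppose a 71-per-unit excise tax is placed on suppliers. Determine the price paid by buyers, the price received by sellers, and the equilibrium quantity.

Inverting to quantity form: Qd = 237.5 - 0.1P.
Suppliers keep P_s = P_b - 71 per unit, so supply in terms of the buyer price is Qs = 114.2 + 0.3P_b.
Equate demand and the shifted supply: 237.5 - 0.1P_b = 114.2 + 0.3P_b, giving 0.4P_b = 123.3, so P_b = 308.25.
Then P_s = 308.25 - 71 = 237.25 and Q = 237.5 - 0.1(308.25) = 206.675.

P_b = 308.25, P_s = 237.25, Q = 206.675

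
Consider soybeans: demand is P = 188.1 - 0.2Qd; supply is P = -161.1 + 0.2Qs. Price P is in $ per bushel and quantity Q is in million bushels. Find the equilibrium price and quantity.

Rewriting in direct form: Qd = 940.5 - 5P and Qs = 805.5 + 5P.
Equating demand and supply, 940.5 - 5P = 805.5 + 5P gives 10P = 135, so P* = 13.5.
Plugging P* into demand: Q* = 940.5 - 5(13.5) = 873.

P* = 13.5, Q* = 873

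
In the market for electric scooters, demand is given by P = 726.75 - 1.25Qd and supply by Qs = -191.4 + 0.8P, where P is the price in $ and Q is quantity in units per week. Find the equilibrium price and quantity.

P* = 483, Q* = 195

Solving each curve for Q: Qd = 581.4 - 0.8P.
Equating demand and supply, 581.4 - 0.8P = -191.4 + 0.8P gives 1.6P = 772.8, so P* = 483.
Then Q* = 581.4 - 0.8(483) = 195.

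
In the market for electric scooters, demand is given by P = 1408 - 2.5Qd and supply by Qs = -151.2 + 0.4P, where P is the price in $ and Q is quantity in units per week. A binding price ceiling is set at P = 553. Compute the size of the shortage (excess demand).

In direct form, Qd = 563.2 - 0.4P.
At P = 553: Qd = 342 and Qs = 70.
Shortage = Qd - Qs = 342 - 70 = 272.

Shortage = 272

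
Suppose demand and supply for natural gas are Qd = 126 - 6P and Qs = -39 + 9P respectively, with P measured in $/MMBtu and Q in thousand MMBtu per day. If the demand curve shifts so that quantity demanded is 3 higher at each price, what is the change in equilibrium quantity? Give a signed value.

ΔQ = 1.8

The market clears where 126 - 6P = -39 + 9P. Rearranging, 15P = 165, hence P* = 11.
Plugging P* into demand: Q* = 126 - 6(11) = 60.
After the shift, demand is Qd = 129 - 6P.
Re-solving, 15P = 168 gives P = 11.2 and Q = 61.8.
ΔQ = 61.8 - 60 = 1.8.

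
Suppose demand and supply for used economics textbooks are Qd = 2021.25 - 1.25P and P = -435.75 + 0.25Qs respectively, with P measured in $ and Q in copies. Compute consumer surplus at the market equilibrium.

Consumer surplus = 1528810

Rewriting in direct form: Qs = 1743 + 4P.
Set Qd = Qs: 2021.25 - 1.25P = 1743 + 4P, so 278.25 = 5.25P and P* = 53.
From the demand curve, Q* = 2021.25 - 1.25(53) = 1955.
Demand choke price (Qd = 0): P = 2021.25/1.25 = 1617. Consumer surplus = ½ × (1617 - 53) × 1955 = 1528810.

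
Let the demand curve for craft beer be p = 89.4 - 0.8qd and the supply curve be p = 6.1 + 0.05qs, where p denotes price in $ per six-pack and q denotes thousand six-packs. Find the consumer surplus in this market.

Consumer surplus = 3841.6

Solving each curve for q: qd = 111.75 - 1.25p and qs = -122 + 20p.
Set qd = qs: 111.75 - 1.25p = -122 + 20p, so 233.75 = 21.25p and p* = 11.
Substitute back: q* = 111.75 - 1.25(11) = 98.
Demand choke price (qd = 0): p = 111.75/1.25 = 89.4. Consumer surplus = ½ × (89.4 - 11) × 98 = 3841.6.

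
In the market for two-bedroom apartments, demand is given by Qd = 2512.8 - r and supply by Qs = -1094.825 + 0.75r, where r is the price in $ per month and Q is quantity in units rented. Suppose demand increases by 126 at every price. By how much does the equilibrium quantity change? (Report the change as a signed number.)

ΔQ = 54

At equilibrium Qd = Qs, so 2512.8 - r = -1094.825 + 0.75r; collecting terms, 3607.625 = 1.75r and r* = 2061.5.
Then Q* = 2512.8 - 2061.5 = 451.3.
After the shift, demand is Qd = 2638.8 - r.
New equilibrium: 3733.625 = 1.75r, so r = 2133.5 and Q = 505.3.
ΔQ = 505.3 - 451.3 = 54.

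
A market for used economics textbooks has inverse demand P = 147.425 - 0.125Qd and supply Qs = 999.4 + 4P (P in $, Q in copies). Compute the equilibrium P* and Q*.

P* = 15, Q* = 1059.4

Inverting to quantity form: Qd = 1179.4 - 8P.
At equilibrium Qd = Qs, so 1179.4 - 8P = 999.4 + 4P; collecting terms, 180 = 12P and P* = 15.
From the demand curve, Q* = 1179.4 - 8(15) = 1059.4.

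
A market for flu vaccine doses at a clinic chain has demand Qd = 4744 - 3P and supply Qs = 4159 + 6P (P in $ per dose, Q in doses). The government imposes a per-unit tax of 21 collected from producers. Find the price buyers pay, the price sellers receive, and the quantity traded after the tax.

P_b = 79, P_s = 58, Q = 4507

The tax drives a wedge P_b - P_s = 21. Substituting P_s = P_b - 21 into supply: Qs = 4033 + 6P_b.
Equate demand and the shifted supply: 4744 - 3P_b = 4033 + 6P_b, giving 9P_b = 711, so P_b = 79.
So P_s = 58 and the quantity traded is Q = 4744 - 3(79) = 4507.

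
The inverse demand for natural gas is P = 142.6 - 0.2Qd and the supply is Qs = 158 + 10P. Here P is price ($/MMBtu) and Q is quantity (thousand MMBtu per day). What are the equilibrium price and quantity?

Rewriting in direct form: Qd = 713 - 5P.
At equilibrium Qd = Qs, so 713 - 5P = 158 + 10P; collecting terms, 555 = 15P and P* = 37.
Plugging P* into demand: Q* = 713 - 5(37) = 528.

P* = 37, Q* = 528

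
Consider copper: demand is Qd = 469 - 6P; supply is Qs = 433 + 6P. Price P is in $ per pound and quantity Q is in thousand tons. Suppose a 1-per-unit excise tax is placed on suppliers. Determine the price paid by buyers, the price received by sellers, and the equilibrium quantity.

P_b = 3.5, P_s = 2.5, Q = 448

Suppliers keep P_s = P_b - 1 per unit, so supply in terms of the buyer price is Qs = 427 + 6P_b.
Set Qd = Qs: 469 - 6P_b = 427 + 6P_b, so 42 = 12P_b and P_b = 3.5.
Then P_s = 3.5 - 1 = 2.5 and Q = 469 - 6(3.5) = 448.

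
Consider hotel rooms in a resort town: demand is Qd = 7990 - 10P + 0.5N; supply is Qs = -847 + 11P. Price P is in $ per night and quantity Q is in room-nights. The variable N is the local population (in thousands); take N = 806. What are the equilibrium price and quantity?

P* = 440, Q* = 3993

With N = 806, demand is Qd = 8393 - 10P.
At equilibrium Qd = Qs, so 8393 - 10P = -847 + 11P; collecting terms, 9240 = 21P and P* = 440.
From the demand curve, Q* = 8393 - 10(440) = 3993.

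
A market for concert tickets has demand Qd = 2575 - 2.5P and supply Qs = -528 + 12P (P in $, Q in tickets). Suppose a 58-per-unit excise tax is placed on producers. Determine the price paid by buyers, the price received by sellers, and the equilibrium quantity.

P_b = 262, P_s = 204, Q = 1920

The tax drives a wedge P_b - P_s = 58. Substituting P_s = P_b - 58 into supply: Qs = -1224 + 12P_b.
Equate demand and the shifted supply: 2575 - 2.5P_b = -1224 + 12P_b, giving 14.5P_b = 3799, so P_b = 262.
So P_s = 204 and the quantity traded is Q = 2575 - 2.5(262) = 1920.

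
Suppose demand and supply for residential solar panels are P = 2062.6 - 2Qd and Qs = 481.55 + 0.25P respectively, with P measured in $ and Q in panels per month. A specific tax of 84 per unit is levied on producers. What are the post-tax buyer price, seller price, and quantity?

Solving each curve for Q: Qd = 1031.3 - 0.5P.
The tax drives a wedge P_b - P_s = 84. Substituting P_s = P_b - 84 into supply: Qs = 460.55 + 0.25P_b.
Equate demand and the shifted supply: 1031.3 - 0.5P_b = 460.55 + 0.25P_b, giving 0.75P_b = 570.75, so P_b = 761.
So P_s = 677 and the quantity traded is Q = 1031.3 - 0.5(761) = 650.8.

P_b = 761, P_s = 677, Q = 650.8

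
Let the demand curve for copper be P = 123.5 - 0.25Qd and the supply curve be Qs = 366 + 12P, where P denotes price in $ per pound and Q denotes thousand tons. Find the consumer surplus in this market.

Solving each curve for Q: Qd = 494 - 4P.
The market clears where 494 - 4P = 366 + 12P. Rearranging, 16P = 128, hence P* = 8.
Then Q* = 494 - 4(8) = 462.
Demand choke price (Qd = 0): P = 494/4 = 123.5. Consumer surplus = ½ × (123.5 - 8) × 462 = 26680.5.

Consumer surplus = 26680.5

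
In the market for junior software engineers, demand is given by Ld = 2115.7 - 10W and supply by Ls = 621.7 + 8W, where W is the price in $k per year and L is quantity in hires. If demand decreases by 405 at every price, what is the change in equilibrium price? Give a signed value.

Set Ld = Ls: 2115.7 - 10W = 621.7 + 8W, so 1494 = 18W and W* = 83.
Plugging W* into demand: L* = 2115.7 - 10(83) = 1285.7.
After the shift, demand is Ld = 1710.7 - 10W.
Re-solving, 18W = 1089 gives W = 60.5 and L = 1105.7.
ΔW = 60.5 - 83 = -22.5.

ΔW = -22.5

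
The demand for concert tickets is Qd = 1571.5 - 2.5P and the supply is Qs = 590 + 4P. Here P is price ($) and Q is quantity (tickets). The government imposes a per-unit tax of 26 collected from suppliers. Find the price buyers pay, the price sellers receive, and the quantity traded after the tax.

Suppliers keep P_s = P_b - 26 per unit, so supply in terms of the buyer price is Qs = 486 + 4P_b.
Set Qd = Qs: 1571.5 - 2.5P_b = 486 + 4P_b, so 1085.5 = 6.5P_b and P_b = 167.
So P_s = 141 and the quantity traded is Q = 1571.5 - 2.5(167) = 1154.

P_b = 167, P_s = 141, Q = 1154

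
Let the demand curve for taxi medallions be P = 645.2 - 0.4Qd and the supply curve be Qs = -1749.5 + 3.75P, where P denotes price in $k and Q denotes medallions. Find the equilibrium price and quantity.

P* = 538, Q* = 268

Solving each curve for Q: Qd = 1613 - 2.5P.
At equilibrium Qd = Qs, so 1613 - 2.5P = -1749.5 + 3.75P; collecting terms, 3362.5 = 6.25P and P* = 538.
Then Q* = 1613 - 2.5(538) = 268.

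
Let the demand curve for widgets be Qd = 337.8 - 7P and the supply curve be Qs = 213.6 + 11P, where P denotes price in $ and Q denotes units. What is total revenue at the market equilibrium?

Total revenue = 1997.55

The market clears where 337.8 - 7P = 213.6 + 11P. Rearranging, 18P = 124.2, hence P* = 6.9.
Substitute back: Q* = 337.8 - 7(6.9) = 289.5.
Total revenue = P* × Q* = 6.9 × 289.5 = 1997.55.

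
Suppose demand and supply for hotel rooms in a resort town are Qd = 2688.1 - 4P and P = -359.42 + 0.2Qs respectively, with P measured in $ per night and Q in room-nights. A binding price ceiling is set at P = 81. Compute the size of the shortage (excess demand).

Shortage = 162

In direct form, Qs = 1797.1 + 5P.
With P fixed at 81, quantity demanded is 2364.1 and quantity supplied is 2202.1.
Shortage = Qd - Qs = 2364.1 - 2202.1 = 162.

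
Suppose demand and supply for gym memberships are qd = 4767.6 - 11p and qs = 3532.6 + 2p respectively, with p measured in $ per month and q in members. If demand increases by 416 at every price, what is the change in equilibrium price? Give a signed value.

At equilibrium qd = qs, so 4767.6 - 11p = 3532.6 + 2p; collecting terms, 1235 = 13p and p* = 95.
Plugging p* into demand: q* = 4767.6 - 11(95) = 3722.6.
After the shift, demand is qd = 5183.6 - 11p.
Re-solving, 13p = 1651 gives p = 127 and q = 3786.6.
Δp = 127 - 95 = 32.

Δp = 32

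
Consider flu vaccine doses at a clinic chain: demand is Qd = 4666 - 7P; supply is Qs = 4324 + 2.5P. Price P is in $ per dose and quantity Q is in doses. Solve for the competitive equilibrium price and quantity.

P* = 36, Q* = 4414

At equilibrium Qd = Qs, so 4666 - 7P = 4324 + 2.5P; collecting terms, 342 = 9.5P and P* = 36.
From the demand curve, Q* = 4666 - 7(36) = 4414.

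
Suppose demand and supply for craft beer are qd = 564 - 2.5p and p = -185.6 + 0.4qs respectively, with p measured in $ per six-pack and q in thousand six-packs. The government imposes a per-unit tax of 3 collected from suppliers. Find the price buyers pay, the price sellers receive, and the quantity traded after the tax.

In direct form, qs = 464 + 2.5p.
Suppliers keep p_s = p_b - 3 per unit, so supply in terms of the buyer price is qs = 456.5 + 2.5p_b.
Set qd = qs: 564 - 2.5p_b = 456.5 + 2.5p_b, so 107.5 = 5p_b and p_b = 21.5.
So p_s = 18.5 and the quantity traded is q = 564 - 2.5(21.5) = 510.25.

p_b = 21.5, p_s = 18.5, q = 510.25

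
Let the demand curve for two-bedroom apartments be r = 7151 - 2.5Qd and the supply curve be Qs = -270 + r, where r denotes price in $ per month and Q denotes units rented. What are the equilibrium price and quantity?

In direct form, Qd = 2860.4 - 0.4r.
Equating demand and supply, 2860.4 - 0.4r = -270 + r gives 1.4r = 3130.4, so r* = 2236.
Substitute back: Q* = 2860.4 - 0.4(2236) = 1966.

r* = 2236, Q* = 1966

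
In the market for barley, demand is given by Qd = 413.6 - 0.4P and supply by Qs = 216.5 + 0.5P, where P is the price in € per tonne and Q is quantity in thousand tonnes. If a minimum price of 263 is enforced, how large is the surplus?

Evaluating both curves at the floor price 263 gives Qd = 308.4, Qs = 348.
Surplus = Qs - Qd = 348 - 308.4 = 39.6.

Surplus = 39.6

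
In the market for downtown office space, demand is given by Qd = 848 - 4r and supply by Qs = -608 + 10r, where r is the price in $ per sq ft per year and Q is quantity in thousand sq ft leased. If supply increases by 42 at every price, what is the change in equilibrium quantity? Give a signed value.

Equating demand and supply, 848 - 4r = -608 + 10r gives 14r = 1456, so r* = 104.
From the demand curve, Q* = 848 - 4(104) = 432.
After the shift, supply is Qs = -566 + 10r.
Re-solving, 14r = 1414 gives r = 101 and Q = 444.
ΔQ = 444 - 432 = 12.

ΔQ = 12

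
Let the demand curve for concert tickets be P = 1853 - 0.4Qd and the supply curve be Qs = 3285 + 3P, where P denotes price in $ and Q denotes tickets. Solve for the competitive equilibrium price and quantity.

Solving each curve for Q: Qd = 4632.5 - 2.5P.
Equating demand and supply, 4632.5 - 2.5P = 3285 + 3P gives 5.5P = 1347.5, so P* = 245.
Plugging P* into demand: Q* = 4632.5 - 2.5(245) = 4020.

P* = 245, Q* = 4020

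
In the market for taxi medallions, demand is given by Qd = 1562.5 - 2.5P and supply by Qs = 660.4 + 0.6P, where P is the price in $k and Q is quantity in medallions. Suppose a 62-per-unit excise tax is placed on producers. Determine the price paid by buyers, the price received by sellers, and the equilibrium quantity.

P_b = 303, P_s = 241, Q = 805

The tax drives a wedge P_b - P_s = 62. Substituting P_s = P_b - 62 into supply: Qs = 623.2 + 0.6P_b.
Market clearing requires 1562.5 - 2.5P_b = 623.2 + 0.6P_b; hence 939.3 = 3.1P_b and P_b = 303.
Then P_s = 303 - 62 = 241 and Q = 1562.5 - 2.5(303) = 805.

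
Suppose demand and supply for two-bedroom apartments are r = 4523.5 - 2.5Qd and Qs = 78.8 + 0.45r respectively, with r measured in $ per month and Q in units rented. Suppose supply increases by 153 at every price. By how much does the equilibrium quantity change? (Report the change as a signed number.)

Inverting to quantity form: Qd = 1809.4 - 0.4r.
At equilibrium Qd = Qs, so 1809.4 - 0.4r = 78.8 + 0.45r; collecting terms, 1730.6 = 0.85r and r* = 2036.
Plugging r* into demand: Q* = 1809.4 - 0.4(2036) = 995.
After the shift, supply is Qs = 231.8 + 0.45r.
Re-solving, 0.85r = 1577.6 gives r = 1856 and Q = 1067.
ΔQ = 1067 - 995 = 72.

ΔQ = 72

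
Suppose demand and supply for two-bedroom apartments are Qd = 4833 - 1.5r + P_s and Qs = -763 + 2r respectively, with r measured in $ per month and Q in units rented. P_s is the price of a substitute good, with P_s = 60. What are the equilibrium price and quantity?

With P_s = 60, demand is Qd = 4893 - 1.5r.
The market clears where 4893 - 1.5r = -763 + 2r. Rearranging, 3.5r = 5656, hence r* = 1616.
Then Q* = 4893 - 1.5(1616) = 2469.

r* = 1616, Q* = 2469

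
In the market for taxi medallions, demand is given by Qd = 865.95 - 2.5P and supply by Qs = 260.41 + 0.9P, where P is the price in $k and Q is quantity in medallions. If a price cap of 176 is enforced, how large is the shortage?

Shortage = 7.14

Evaluating both curves at the ceiling price 176 gives Qd = 425.95, Qs = 418.81.
Shortage = Qd - Qs = 425.95 - 418.81 = 7.14.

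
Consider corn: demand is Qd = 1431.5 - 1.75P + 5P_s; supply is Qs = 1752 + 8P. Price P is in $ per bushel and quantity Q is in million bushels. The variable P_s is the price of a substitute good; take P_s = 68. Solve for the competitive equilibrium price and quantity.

P* = 2, Q* = 1768

With P_s = 68, demand is Qd = 1771.5 - 1.75P.
Set Qd = Qs: 1771.5 - 1.75P = 1752 + 8P, so 19.5 = 9.75P and P* = 2.
Plugging P* into demand: Q* = 1771.5 - 1.75(2) = 1768.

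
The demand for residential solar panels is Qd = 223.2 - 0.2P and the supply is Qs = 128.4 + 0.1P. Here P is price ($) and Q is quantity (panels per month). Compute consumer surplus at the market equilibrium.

Consumer surplus = 64000

Equating demand and supply, 223.2 - 0.2P = 128.4 + 0.1P gives 0.3P = 94.8, so P* = 316.
Substitute back: Q* = 223.2 - 0.2(316) = 160.
Demand choke price (Qd = 0): P = 223.2/0.2 = 1116. Consumer surplus = ½ × (1116 - 316) × 160 = 64000.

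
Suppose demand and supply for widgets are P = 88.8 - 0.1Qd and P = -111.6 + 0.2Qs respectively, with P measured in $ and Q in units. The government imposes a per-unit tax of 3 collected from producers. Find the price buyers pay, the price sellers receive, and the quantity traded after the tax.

P_b = 23, P_s = 20, Q = 658

Rewriting in direct form: Qd = 888 - 10P and Qs = 558 + 5P.
Producers keep P_s = P_b - 3 per unit, so supply in terms of the buyer price is Qs = 543 + 5P_b.
Equate demand and the shifted supply: 888 - 10P_b = 543 + 5P_b, giving 15P_b = 345, so P_b = 23.
Then P_s = 23 - 3 = 20 and Q = 888 - 10(23) = 658.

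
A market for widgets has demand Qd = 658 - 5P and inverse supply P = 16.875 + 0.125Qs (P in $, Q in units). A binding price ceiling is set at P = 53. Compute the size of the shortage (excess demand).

Rewriting in direct form: Qs = -135 + 8P.
Evaluating both curves at the ceiling price 53 gives Qd = 393, Qs = 289.
Shortage = Qd - Qs = 393 - 289 = 104.

Shortage = 104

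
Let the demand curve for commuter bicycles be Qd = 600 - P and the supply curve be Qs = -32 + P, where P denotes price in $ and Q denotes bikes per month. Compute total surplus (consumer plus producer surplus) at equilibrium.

Equating demand and supply, 600 - P = -32 + P gives 2P = 632, so P* = 316.
Plugging P* into demand: Q* = 600 - 316 = 284.
Demand choke price = 600; supply choke price = 32. CS = ½(600 - 316)(284) = 40328; PS = ½(316 - 32)(284) = 40328. Total surplus = 80656.

Total surplus = 80656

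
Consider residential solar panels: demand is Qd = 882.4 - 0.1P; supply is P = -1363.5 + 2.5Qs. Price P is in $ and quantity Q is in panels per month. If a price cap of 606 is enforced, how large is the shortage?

Shortage = 34

Rewriting in direct form: Qs = 545.4 + 0.4P.
At P = 606: Qd = 821.8 and Qs = 787.8.
Shortage = Qd - Qs = 821.8 - 787.8 = 34.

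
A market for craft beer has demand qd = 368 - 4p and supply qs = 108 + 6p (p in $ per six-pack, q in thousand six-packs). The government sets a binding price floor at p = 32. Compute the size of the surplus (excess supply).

Surplus = 60

With p fixed at 32, quantity demanded is 240 and quantity supplied is 300.
Surplus = qs - qd = 300 - 240 = 60.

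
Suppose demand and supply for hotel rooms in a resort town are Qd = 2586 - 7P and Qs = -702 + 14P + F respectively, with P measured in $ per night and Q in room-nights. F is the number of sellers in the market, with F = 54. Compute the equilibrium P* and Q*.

With F = 54, supply is Qs = -648 + 14P.
Equating demand and supply, 2586 - 7P = -648 + 14P gives 21P = 3234, so P* = 154.
Substitute back: Q* = 2586 - 7(154) = 1508.

P* = 154, Q* = 1508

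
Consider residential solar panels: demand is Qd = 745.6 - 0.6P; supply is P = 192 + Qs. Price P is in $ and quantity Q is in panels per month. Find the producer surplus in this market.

Solving each curve for Q: Qs = -192 + P.
At equilibrium Qd = Qs, so 745.6 - 0.6P = -192 + P; collecting terms, 937.6 = 1.6P and P* = 586.
Then Q* = 745.6 - 0.6(586) = 394.
Supply choke price (Qs = 0): P = 192. Producer surplus = ½ × (586 - 192) × 394 = 77618.

Producer surplus = 77618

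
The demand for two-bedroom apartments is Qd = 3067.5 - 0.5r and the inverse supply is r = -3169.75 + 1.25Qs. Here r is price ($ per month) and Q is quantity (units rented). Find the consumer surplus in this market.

Consumer surplus = 8196769

In direct form, Qs = 2535.8 + 0.8r.
The market clears where 3067.5 - 0.5r = 2535.8 + 0.8r. Rearranging, 1.3r = 531.7, hence r* = 409.
From the demand curve, Q* = 3067.5 - 0.5(409) = 2863.
Demand choke price (Qd = 0): r = 3067.5/0.5 = 6135. Consumer surplus = ½ × (6135 - 409) × 2863 = 8196769.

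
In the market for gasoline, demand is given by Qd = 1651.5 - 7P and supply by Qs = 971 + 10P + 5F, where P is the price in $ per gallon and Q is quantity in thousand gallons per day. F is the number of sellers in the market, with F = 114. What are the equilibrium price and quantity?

With F = 114, supply is Qs = 1541 + 10P.
Equating demand and supply, 1651.5 - 7P = 1541 + 10P gives 17P = 110.5, so P* = 6.5.
From the demand curve, Q* = 1651.5 - 7(6.5) = 1606.

P* = 6.5, Q* = 1606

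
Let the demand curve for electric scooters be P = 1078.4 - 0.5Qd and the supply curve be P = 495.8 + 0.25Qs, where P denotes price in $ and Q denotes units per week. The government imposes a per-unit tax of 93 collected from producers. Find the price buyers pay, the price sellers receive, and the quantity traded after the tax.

Inverting to quantity form: Qd = 2156.8 - 2P and Qs = -1983.2 + 4P.
The tax drives a wedge P_b - P_s = 93. Substituting P_s = P_b - 93 into supply: Qs = -2355.2 + 4P_b.
Equate demand and the shifted supply: 2156.8 - 2P_b = -2355.2 + 4P_b, giving 6P_b = 4512, so P_b = 752.
Then P_s = 752 - 93 = 659 and Q = 2156.8 - 2(752) = 652.8.

P_b = 752, P_s = 659, Q = 652.8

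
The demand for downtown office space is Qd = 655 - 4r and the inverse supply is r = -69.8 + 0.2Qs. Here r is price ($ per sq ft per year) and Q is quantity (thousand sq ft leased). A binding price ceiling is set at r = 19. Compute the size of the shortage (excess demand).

Shortage = 135

Rewriting in direct form: Qs = 349 + 5r.
Evaluating both curves at the ceiling price 19 gives Qd = 579, Qs = 444.
Shortage = Qd - Qs = 579 - 444 = 135.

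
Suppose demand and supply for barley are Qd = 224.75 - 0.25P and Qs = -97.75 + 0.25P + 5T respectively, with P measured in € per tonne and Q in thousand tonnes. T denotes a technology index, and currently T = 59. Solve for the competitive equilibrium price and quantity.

P* = 55, Q* = 211

With T = 59, supply is Qs = 197.25 + 0.25P.
Equating demand and supply, 224.75 - 0.25P = 197.25 + 0.25P gives 0.5P = 27.5, so P* = 55.
Substitute back: Q* = 224.75 - 0.25(55) = 211.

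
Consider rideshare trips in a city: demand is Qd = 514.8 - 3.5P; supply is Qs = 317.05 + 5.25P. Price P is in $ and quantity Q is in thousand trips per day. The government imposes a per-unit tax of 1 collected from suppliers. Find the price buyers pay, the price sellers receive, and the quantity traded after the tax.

With a tax of 1 on suppliers, they supply based on the net price P_s = P_b - 1, so Qs = 311.8 + 5.25P_b.
Market clearing requires 514.8 - 3.5P_b = 311.8 + 5.25P_b; hence 203 = 8.75P_b and P_b = 23.2.
So P_s = 22.2 and the quantity traded is Q = 514.8 - 3.5(23.2) = 433.6.

P_b = 23.2, P_s = 22.2, Q = 433.6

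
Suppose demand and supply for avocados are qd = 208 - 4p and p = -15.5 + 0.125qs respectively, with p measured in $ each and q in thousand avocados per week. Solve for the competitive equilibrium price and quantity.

p* = 7, q* = 180

Inverting to quantity form: qs = 124 + 8p.
Equating demand and supply, 208 - 4p = 124 + 8p gives 12p = 84, so p* = 7.
Plugging p* into demand: q* = 208 - 4(7) = 180.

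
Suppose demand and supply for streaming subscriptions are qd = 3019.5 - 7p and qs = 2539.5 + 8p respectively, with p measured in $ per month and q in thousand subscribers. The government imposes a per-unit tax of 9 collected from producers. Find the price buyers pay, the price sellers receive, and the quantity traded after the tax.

p_b = 36.8, p_s = 27.8, q = 2761.9

The tax drives a wedge p_b - p_s = 9. Substituting p_s = p_b - 9 into supply: qs = 2467.5 + 8p_b.
Equate demand and the shifted supply: 3019.5 - 7p_b = 2467.5 + 8p_b, giving 15p_b = 552, so p_b = 36.8.
Then p_s = 36.8 - 9 = 27.8 and q = 3019.5 - 7(36.8) = 2761.9.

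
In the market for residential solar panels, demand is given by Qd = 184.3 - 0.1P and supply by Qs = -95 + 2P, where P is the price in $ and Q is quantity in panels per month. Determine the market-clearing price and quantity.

P* = 133, Q* = 171

Equating demand and supply, 184.3 - 0.1P = -95 + 2P gives 2.1P = 279.3, so P* = 133.
Then Q* = 184.3 - 0.1(133) = 171.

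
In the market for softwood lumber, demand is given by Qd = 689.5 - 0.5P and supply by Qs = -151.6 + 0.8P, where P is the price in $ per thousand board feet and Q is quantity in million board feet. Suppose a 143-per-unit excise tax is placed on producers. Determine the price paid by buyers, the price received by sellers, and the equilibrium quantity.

Producers keep P_s = P_b - 143 per unit, so supply in terms of the buyer price is Qs = -266 + 0.8P_b.
Set Qd = Qs: 689.5 - 0.5P_b = -266 + 0.8P_b, so 955.5 = 1.3P_b and P_b = 735.
Then P_s = 735 - 143 = 592 and Q = 689.5 - 0.5(735) = 322.

P_b = 735, P_s = 592, Q = 322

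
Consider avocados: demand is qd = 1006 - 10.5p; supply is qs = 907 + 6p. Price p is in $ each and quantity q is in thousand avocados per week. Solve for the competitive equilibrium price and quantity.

p* = 6, q* = 943

At equilibrium qd = qs, so 1006 - 10.5p = 907 + 6p; collecting terms, 99 = 16.5p and p* = 6.
From the demand curve, q* = 1006 - 10.5(6) = 943.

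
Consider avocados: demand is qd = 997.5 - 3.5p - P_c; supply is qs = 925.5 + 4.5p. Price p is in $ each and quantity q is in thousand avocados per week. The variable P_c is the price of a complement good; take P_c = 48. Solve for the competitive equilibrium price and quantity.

p* = 3, q* = 939

With P_c = 48, demand is qd = 949.5 - 3.5p.
Equating demand and supply, 949.5 - 3.5p = 925.5 + 4.5p gives 8p = 24, so p* = 3.
Plugging p* into demand: q* = 949.5 - 3.5(3) = 939.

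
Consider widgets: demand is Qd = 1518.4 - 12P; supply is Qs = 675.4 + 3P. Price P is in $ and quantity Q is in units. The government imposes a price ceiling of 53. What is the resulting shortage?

Evaluating both curves at the ceiling price 53 gives Qd = 882.4, Qs = 834.4.
Shortage = Qd - Qs = 882.4 - 834.4 = 48.

Shortage = 48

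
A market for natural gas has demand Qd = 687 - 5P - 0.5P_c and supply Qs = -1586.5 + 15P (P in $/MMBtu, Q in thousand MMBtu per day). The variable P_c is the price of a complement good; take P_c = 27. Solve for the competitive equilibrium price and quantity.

With P_c = 27, demand is Qd = 673.5 - 5P.
The market clears where 673.5 - 5P = -1586.5 + 15P. Rearranging, 20P = 2260, hence P* = 113.
Then Q* = 673.5 - 5(113) = 108.5.

P* = 113, Q* = 108.5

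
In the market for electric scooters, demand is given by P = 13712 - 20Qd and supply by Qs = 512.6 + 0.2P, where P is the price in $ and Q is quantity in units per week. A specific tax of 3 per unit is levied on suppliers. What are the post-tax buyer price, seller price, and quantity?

Solving each curve for Q: Qd = 685.6 - 0.05P.
With a tax of 3 on suppliers, they supply based on the net price P_s = P_b - 3, so Qs = 512 + 0.2P_b.
Set Qd = Qs: 685.6 - 0.05P_b = 512 + 0.2P_b, so 173.6 = 0.25P_b and P_b = 694.4.
So P_s = 691.4 and the quantity traded is Q = 685.6 - 0.05(694.4) = 650.88.

P_b = 694.4, P_s = 691.4, Q = 650.88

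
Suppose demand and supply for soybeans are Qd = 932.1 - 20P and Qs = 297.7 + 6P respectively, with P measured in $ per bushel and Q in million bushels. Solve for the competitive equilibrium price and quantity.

The market clears where 932.1 - 20P = 297.7 + 6P. Rearranging, 26P = 634.4, hence P* = 24.4.
Substitute back: Q* = 932.1 - 20(24.4) = 444.1.

P* = 24.4, Q* = 444.1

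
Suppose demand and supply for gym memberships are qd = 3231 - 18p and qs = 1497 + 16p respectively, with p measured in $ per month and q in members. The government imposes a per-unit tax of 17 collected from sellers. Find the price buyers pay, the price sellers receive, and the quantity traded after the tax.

p_b = 59, p_s = 42, q = 2169

Sellers keep p_s = p_b - 17 per unit, so supply in terms of the buyer price is qs = 1225 + 16p_b.
Market clearing requires 3231 - 18p_b = 1225 + 16p_b; hence 2006 = 34p_b and p_b = 59.
Then p_s = 59 - 17 = 42 and q = 3231 - 18(59) = 2169.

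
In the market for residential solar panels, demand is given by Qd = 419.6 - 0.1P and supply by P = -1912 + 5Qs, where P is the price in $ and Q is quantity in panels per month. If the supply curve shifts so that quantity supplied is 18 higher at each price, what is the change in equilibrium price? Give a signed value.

ΔP = -60

Solving each curve for Q: Qs = 382.4 + 0.2P.
The market clears where 419.6 - 0.1P = 382.4 + 0.2P. Rearranging, 0.3P = 37.2, hence P* = 124.
Then Q* = 419.6 - 0.1(124) = 407.2.
After the shift, supply is Qs = 400.4 + 0.2P.
The new intersection has 19.2 = 0.3P, i.e. P = 64, Q = 413.2.
ΔP = 64 - 124 = -60.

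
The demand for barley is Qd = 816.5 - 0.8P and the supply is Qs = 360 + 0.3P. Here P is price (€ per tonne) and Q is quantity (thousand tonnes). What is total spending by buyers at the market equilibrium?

Total spending by buyers = 201067.5

Equating demand and supply, 816.5 - 0.8P = 360 + 0.3P gives 1.1P = 456.5, so P* = 415.
Plugging P* into demand: Q* = 816.5 - 0.8(415) = 484.5.
Total spending by buyers = P* × Q* = 415 × 484.5 = 201067.5.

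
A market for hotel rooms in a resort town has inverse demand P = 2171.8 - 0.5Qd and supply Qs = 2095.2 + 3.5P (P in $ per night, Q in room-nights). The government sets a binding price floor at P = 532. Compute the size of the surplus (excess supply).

Solving each curve for Q: Qd = 4343.6 - 2P.
Evaluating both curves at the floor price 532 gives Qd = 3279.6, Qs = 3957.2.
Surplus = Qs - Qd = 3957.2 - 3279.6 = 677.6.

Surplus = 677.6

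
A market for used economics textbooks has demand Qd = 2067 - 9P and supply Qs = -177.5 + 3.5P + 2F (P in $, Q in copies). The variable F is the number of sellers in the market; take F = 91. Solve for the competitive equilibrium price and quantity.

P* = 165, Q* = 582

With F = 91, supply is Qs = 4.5 + 3.5P.
The market clears where 2067 - 9P = 4.5 + 3.5P. Rearranging, 12.5P = 2062.5, hence P* = 165.
Plugging P* into demand: Q* = 2067 - 9(165) = 582.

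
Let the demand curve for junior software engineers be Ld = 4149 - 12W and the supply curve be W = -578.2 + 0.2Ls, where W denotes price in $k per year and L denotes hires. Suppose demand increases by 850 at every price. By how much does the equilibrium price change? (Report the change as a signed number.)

ΔW = 50

Solving each curve for L: Ls = 2891 + 5W.
At equilibrium Ld = Ls, so 4149 - 12W = 2891 + 5W; collecting terms, 1258 = 17W and W* = 74.
Substitute back: L* = 4149 - 12(74) = 3261.
After the shift, demand is Ld = 4999 - 12W.
The new intersection has 2108 = 17W, i.e. W = 124, L = 3511.
ΔW = 124 - 74 = 50.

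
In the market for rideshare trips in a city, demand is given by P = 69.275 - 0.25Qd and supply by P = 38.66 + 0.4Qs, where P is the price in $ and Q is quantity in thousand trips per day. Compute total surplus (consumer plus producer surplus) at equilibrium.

Total surplus = 720.98325

Rewriting in direct form: Qd = 277.1 - 4P and Qs = -96.65 + 2.5P.
At equilibrium Qd = Qs, so 277.1 - 4P = -96.65 + 2.5P; collecting terms, 373.75 = 6.5P and P* = 57.5.
Then Q* = 277.1 - 4(57.5) = 47.1.
Demand choke price = 69.275; supply choke price = 38.66. CS = ½(69.275 - 57.5)(47.1) = 277.30125; PS = ½(57.5 - 38.66)(47.1) = 443.682. Total surplus = 720.98325.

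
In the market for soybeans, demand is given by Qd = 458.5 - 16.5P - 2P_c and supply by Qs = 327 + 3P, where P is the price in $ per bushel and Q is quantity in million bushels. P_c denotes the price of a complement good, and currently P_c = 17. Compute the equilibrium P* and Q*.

With P_c = 17, demand is Qd = 424.5 - 16.5P.
At equilibrium Qd = Qs, so 424.5 - 16.5P = 327 + 3P; collecting terms, 97.5 = 19.5P and P* = 5.
Substitute back: Q* = 424.5 - 16.5(5) = 342.

P* = 5, Q* = 342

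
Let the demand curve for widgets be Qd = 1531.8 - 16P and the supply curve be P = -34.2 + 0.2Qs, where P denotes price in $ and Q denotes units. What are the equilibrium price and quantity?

Rewriting in direct form: Qs = 171 + 5P.
The market clears where 1531.8 - 16P = 171 + 5P. Rearranging, 21P = 1360.8, hence P* = 64.8.
From the demand curve, Q* = 1531.8 - 16(64.8) = 495.

P* = 64.8, Q* = 495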